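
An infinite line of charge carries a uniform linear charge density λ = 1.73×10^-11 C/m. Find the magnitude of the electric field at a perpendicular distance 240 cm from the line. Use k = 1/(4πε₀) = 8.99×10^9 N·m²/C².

E ≈ 0.13 N/C

By cylindrical symmetry E is radial; use a coaxial Gaussian cylinder of radius 240 cm and length L.
Q_enc = λL, so λ_enc = 1.73e-11 C/m.
Gauss's law: E·2πrL = λ_enc L/ε₀.
E = 2k|λ_enc|/r = 2(8.99×10^9)(1.73×10^-11)/(2.4) = 0.13 N/C.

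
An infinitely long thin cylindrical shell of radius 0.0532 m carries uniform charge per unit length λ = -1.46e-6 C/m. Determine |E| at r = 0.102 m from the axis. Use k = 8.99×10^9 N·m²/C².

Take a coaxial cylindrical Gaussian surface of radius r = 0.102 m and length L (r > 0.0532 m).
The full line charge is enclosed: λ_enc = -1.46×10^-6 C/m.
Since E is radial and uniform over the curved surface, Φ = E·2πrL = Q_enc/ε₀ = λ_enc L/ε₀.
E = 2k|λ_enc|/r = 2(8.99×10^9)(1.46×10^-6)/(0.102) = 2.57×10^5 N/C.

E = 2.57e5 V/m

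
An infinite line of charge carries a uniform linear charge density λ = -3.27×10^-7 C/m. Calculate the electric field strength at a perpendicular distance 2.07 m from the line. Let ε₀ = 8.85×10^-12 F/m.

Take a coaxial cylindrical Gaussian surface of radius r = 2.07 m and length L.
Q_enc = λL, so λ_enc = -3.27×10^-7 C/m.
Since E is radial and uniform over the curved surface, Φ = E·2πrL = Q_enc/ε₀ = λ_enc L/ε₀.
E = |λ_enc|/(2πε₀r) = (3.27e-7)/(2π·8.85×10^-12·2.07) = 2.84e3 N/C.

2.84×10^3 N/C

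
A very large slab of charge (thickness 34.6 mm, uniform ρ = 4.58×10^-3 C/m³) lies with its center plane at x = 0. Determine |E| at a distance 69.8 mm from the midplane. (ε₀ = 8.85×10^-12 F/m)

|E| = 8.95×10^6 N/C

The point |x| = 69.8 mm lies outside the slab (half-thickness 0.0173 m). A symmetric pillbox spanning the full slab encloses Q_enc = ρ·d·A.
Flux = 2EA ⇒ E = |ρ|d/(2ε₀), independent of distance outside.
E = (4.58×10^-3)(0.0346)/(2·8.85×10^-12) = 8.95×10^6 N/C.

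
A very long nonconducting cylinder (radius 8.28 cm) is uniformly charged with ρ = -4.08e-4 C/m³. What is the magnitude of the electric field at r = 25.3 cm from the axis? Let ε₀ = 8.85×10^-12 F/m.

Choose a coaxial cylinder of radius r = 25.3 cm (arbitrary length L) as the Gaussian surface (r > 8.28 cm, full cross-section enclosed).
λ_enc = ρ·πR² = (-4.08×10^-4)π(0.0828)² = -8.788×10^-6 C/m.
Since E is radial and uniform over the curved surface, Φ = E·2πrL = Q_enc/ε₀ = λ_enc L/ε₀.
E = |λ_enc|/(2πε₀r) = (8.788×10^-6)/(2π·8.85×10^-12·0.253) = 6.25e5 N/C.

|E| ≈ 6.25e5 N/C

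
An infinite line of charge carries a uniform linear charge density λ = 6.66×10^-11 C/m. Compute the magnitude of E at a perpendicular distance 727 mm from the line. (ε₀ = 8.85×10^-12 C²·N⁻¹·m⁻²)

By cylindrical symmetry E is radial; use a coaxial Gaussian cylinder of radius 727 mm and length L.
Q_enc = λL, so λ_enc = 6.66×10^-11 C/m.
By Gauss's law (flux through the curved wall only), E·2πrL = λ_enc L/ε₀.
E = |λ_enc|/(2πε₀r) = (6.66e-11)/(2π·8.85×10^-12·0.727) = 1.65 N/C.

1.65 N/C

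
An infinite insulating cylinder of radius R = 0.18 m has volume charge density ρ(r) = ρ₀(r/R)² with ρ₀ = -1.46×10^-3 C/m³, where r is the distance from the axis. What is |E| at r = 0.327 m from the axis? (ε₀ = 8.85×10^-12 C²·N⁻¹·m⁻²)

|E| = 4.09e6 V/m

Coaxial Gaussian cylinder, radius r = 0.327 m, length L (r > R, full charge per length enclosed).
λ_enc = 2π ∫₀^R ρ₀(r'/R)^2 r' dr' = 2πρ₀R²/4 = -7.43×10^-5 C/m.
Since E is radial and uniform over the curved surface, Φ = E·2πrL = Q_enc/ε₀ = λ_enc L/ε₀.
E = |λ_enc|/(2πε₀r) = (7.43×10^-5)/(2π·8.85×10^-12·0.327) = 4.09e6 N/C.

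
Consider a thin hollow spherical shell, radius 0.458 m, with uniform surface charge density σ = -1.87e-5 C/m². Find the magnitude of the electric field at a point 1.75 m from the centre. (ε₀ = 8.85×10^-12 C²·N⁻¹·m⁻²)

|E| = 1.45×10^5 N/C

Symmetry ⇒ E = E(r) r̂. Gaussian sphere of radius r = 1.75 m (r > 0.458 m).
The entire shell is enclosed: Q_enc = σ·4πR² = (-1.87×10^-5)·4π·(0.458)² = -4.929×10^-5 C.
Applying ∮E·dA = Q_enc/ε₀ with Φ = E(4πr²):
E = |Q_enc|/(4πε₀r²) = (4.929e-5)/(4π·8.85×10^-12·(1.75)²) = 1.45e5 N/C.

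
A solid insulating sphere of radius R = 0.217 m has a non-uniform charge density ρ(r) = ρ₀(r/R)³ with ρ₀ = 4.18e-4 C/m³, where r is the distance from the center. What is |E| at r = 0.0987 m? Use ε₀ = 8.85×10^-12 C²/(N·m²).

Symmetry ⇒ E = E(r) r̂. Gaussian sphere of radius r = 0.0987 m (r < R).
Q_enc = ∫₀^r ρ(r')·4πr'² dr' = (4πρ₀/R³) ∫₀^r r'^5 dr' = 4πρ₀ r^6/(6·R³) = 7.921×10^-8 C.
Gauss's law: E·4πr² = Q_enc/ε₀.
E = |Q_enc|/(4πε₀r²) = (7.921e-8)/(4π·8.85×10^-12·(0.0987)²) = 7.31×10^4 N/C.

|E| ≈ 7.31×10^4 V/m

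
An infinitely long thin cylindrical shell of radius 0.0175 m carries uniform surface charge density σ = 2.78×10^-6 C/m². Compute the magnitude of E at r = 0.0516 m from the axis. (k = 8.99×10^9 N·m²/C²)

E = 1.07e5 V/m

Choose a coaxial cylinder of radius r = 0.0516 m (arbitrary length L) as the Gaussian surface (r > 0.0175 m).
The whole shell is enclosed: λ_enc = σ·2πR = (2.78e-6)·2π·(0.0175) = 3.057×10^-7 C/m.
Since E is radial and uniform over the curved surface, Φ = E·2πrL = Q_enc/ε₀ = λ_enc L/ε₀.
E = 2k|λ_enc|/r = 2(8.99×10^9)(3.057×10^-7)/(0.0516) = 1.07×10^5 N/C.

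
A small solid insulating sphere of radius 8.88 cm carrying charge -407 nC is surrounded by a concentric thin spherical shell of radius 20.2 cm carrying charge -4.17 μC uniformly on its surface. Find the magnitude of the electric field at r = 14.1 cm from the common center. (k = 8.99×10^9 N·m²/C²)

1.84×10^5 N/C

By spherical symmetry E is radial; choose a Gaussian sphere of radius r = 14.1 cm (between the bodies, 8.88 cm < r < 20.2 cm).
Only the inner charge is enclosed; the outer shell contributes nothing inside itself. Q_enc = -407 nC = -4.07×10^-7 C.
Since E is radial and uniform over the Gaussian sphere, Φ = E·4πr² = Q_enc/ε₀.
E = k|Q_enc|/r² = (8.99×10^9)(4.07e-7)/(0.141)² = 1.84×10^5 N/C.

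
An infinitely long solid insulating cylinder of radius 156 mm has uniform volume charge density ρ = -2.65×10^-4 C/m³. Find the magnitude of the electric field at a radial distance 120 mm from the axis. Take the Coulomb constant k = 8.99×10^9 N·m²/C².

1.80×10^6 N/C

By cylindrical symmetry E is radial; use a coaxial Gaussian cylinder of radius 120 mm and length L (r < R).
Enclosed charge per unit length: λ_enc = ρ·πr² = (-2.65×10^-4)π(0.12)² = -1.199×10^-5 C/m.
Since E is radial and uniform over the curved surface, Φ = E·2πrL = Q_enc/ε₀ = λ_enc L/ε₀.
E = 2k|λ_enc|/r = 2(8.99×10^9)(1.199×10^-5)/(0.12) = 1.80e6 N/C.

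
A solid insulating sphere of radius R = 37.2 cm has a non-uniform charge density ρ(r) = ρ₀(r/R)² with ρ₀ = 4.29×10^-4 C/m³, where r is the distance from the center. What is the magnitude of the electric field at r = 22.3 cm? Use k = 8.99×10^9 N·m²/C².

By spherical symmetry E is radial; choose a Gaussian sphere of radius r = 22.3 cm (r < R).
Integrate the density: Q_enc = 4π ∫₀^r ρ₀(r'/R)^2 r'² dr' = 4πρ₀ r^5/(5·R²) = 4.297×10^-6 C.
Gauss's law: E·4πr² = Q_enc/ε₀.
E = k|Q_enc|/r² = (8.99×10^9)(4.297×10^-6)/(0.223)² = 7.77×10^5 N/C.

E ≈ 7.77×10^5 N/C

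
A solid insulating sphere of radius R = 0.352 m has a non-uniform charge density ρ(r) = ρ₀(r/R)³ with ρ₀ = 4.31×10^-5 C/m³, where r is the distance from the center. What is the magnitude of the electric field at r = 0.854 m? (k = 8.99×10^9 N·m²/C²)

Take a concentric spherical Gaussian surface of radius r = 0.854 m (r > R, all charge enclosed).
Q_enc = 4π ∫₀^R ρ₀(r'/R)^3 r'² dr' = 4πρ₀R³/6 = 3.937e-6 C.
Since E is radial and uniform over the Gaussian sphere, Φ = E·4πr² = Q_enc/ε₀.
E = k|Q_enc|/r² = (8.99×10^9)(3.937×10^-6)/(0.854)² = 4.85e4 N/C.

|E| = 4.85×10^4 V/m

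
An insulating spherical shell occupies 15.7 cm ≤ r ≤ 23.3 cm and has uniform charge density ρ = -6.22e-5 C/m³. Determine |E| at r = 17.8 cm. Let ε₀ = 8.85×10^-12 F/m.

|E| ≈ 1.31×10^5 N/C

Take a concentric spherical Gaussian surface of radius r = 17.8 cm (within the shell material, 15.7 cm < r < 23.3 cm).
Only the shell between 15.7 cm and r is enclosed: Q_enc = ρ·(4π/3)(r³ − a³) = (-6.22e-5)·(4π/3)·((0.178)³ − (0.157)³) = -4.611×10^-7 C.
Gauss's law: E·4πr² = Q_enc/ε₀.
E = |Q_enc|/(4πε₀r²) = (4.611e-7)/(4π·8.85×10^-12·(0.178)²) = 1.31×10^5 N/C.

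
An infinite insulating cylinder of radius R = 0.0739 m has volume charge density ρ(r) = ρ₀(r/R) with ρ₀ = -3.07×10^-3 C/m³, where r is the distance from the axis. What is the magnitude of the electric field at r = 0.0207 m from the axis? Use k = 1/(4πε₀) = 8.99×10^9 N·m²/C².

E ≈ 6.70×10^5 N/C

Coaxial Gaussian cylinder, radius r = 0.0207 m, length L (r < R).
Integrating ρ over the cross-section to radius r: λ_enc = (2πρ₀/R) ∫₀^r r'^2 dr' = 2πρ₀ r^3/(3·R) = -7.717×10^-7 C/m.
Since E is radial and uniform over the curved surface, Φ = E·2πrL = Q_enc/ε₀ = λ_enc L/ε₀.
E = 2k|λ_enc|/r = 2(8.99×10^9)(7.717×10^-7)/(0.0207) = 6.70×10^5 N/C.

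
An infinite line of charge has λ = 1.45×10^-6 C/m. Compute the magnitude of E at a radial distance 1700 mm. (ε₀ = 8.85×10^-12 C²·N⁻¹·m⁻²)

E ≈ 1.53e4 N/C

Choose a coaxial cylinder of radius r = 1700 mm (arbitrary length L) as the Gaussian surface.
Q_enc = λL, so λ_enc = 1.45e-6 C/m.
Applying ∮E·dA = Q_enc/ε₀ with the end caps contributing no flux:
E = |λ_enc|/(2πε₀r) = (1.45×10^-6)/(2π·8.85×10^-12·1.7) = 1.53×10^4 N/C.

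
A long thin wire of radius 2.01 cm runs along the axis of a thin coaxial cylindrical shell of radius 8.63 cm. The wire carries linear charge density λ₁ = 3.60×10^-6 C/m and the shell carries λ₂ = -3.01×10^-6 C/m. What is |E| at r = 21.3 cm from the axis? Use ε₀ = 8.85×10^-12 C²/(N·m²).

4.98×10^4 N/C

By cylindrical symmetry E is radial; use a coaxial Gaussian cylinder of radius 21.3 cm and length L (r > 8.63 cm, enclosing both).
λ_enc = λ₁ + λ₂ = (3.60×10^-6) + (-3.01×10^-6) = 5.90e-7 C/m.
Applying ∮E·dA = Q_enc/ε₀ with the end caps contributing no flux:
E = |λ_enc|/(2πε₀r) = (5.90×10^-7)/(2π·8.85×10^-12·0.213) = 4.98×10^4 N/C.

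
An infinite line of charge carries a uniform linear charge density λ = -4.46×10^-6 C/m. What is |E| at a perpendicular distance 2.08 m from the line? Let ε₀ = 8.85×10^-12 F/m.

Coaxial Gaussian cylinder, radius r = 2.08 m, length L.
Q_enc = λL, so λ_enc = -4.46e-6 C/m.
Gauss's law: E·2πrL = λ_enc L/ε₀.
E = |λ_enc|/(2πε₀r) = (4.46×10^-6)/(2π·8.85×10^-12·2.08) = 3.86×10^4 N/C.

E ≈ 3.86e4 N/C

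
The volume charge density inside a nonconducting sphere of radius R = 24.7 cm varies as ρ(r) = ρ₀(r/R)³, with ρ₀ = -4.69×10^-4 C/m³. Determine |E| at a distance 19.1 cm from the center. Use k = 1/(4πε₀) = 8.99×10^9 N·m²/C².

|E| ≈ 7.80×10^5 N/C

Symmetry ⇒ E = E(r) r̂. Gaussian sphere of radius r = 19.1 cm (r < R).
Integrate the density: Q_enc = 4π ∫₀^r ρ₀(r'/R)^3 r'² dr' = 4πρ₀ r^6/(6·R³) = -3.165×10^-6 C.
Gauss's law: E·4πr² = Q_enc/ε₀.
E = k|Q_enc|/r² = (8.99×10^9)(3.165×10^-6)/(0.191)² = 7.80×10^5 N/C.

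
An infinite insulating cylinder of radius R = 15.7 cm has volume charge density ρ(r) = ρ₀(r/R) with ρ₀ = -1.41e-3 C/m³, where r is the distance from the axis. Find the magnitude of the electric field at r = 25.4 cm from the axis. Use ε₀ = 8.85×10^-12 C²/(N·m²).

|E| = 5.15e6 N/C

By cylindrical symmetry E is radial; use a coaxial Gaussian cylinder of radius 25.4 cm and length L (r > R, full charge per length enclosed).
λ_enc = 2π ∫₀^R ρ₀(r'/R)^1 r' dr' = 2πρ₀R²/3 = -7.279×10^-5 C/m.
Gauss's law: E·2πrL = λ_enc L/ε₀.
E = |λ_enc|/(2πε₀r) = (7.279×10^-5)/(2π·8.85×10^-12·0.254) = 5.15×10^6 N/C.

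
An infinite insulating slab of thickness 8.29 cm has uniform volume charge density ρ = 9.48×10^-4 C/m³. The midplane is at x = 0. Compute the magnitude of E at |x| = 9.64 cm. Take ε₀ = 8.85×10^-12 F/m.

|E| = 4.44×10^6 N/C

The point |x| = 9.64 cm lies outside the slab (half-thickness 0.04145 m). A symmetric pillbox spanning the full slab encloses Q_enc = ρ·d·A.
Flux = 2EA ⇒ E = |ρ|d/(2ε₀), independent of distance outside.
E = (9.48×10^-4)(0.0829)/(2·8.85×10^-12) = 4.44e6 N/C.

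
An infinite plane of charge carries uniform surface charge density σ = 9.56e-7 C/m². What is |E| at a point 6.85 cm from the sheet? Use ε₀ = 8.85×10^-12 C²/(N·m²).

The symmetry is planar: E is normal to the sheet and the same magnitude on both sides. Take a pillbox straddling the sheet with end-cap area A.
Flux Φ = 2EA and Q_enc = σA, so 2EA = σA/ε₀ ⇒ E = |σ|/(2ε₀), independent of distance.
E = |σ|/(2ε₀) = (9.56×10^-7)/(2·8.85×10^-12) = 5.40e4 N/C.

E = 5.40×10^4 N/C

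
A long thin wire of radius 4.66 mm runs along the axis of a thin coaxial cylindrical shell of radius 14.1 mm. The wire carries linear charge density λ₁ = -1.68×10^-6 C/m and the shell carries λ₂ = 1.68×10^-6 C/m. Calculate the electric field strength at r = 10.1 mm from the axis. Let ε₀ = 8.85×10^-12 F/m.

|E| = 2.99e6 V/m

Choose a coaxial cylinder of radius r = 10.1 mm (arbitrary length L) as the Gaussian surface (between the conductors, 4.66 mm < r < 14.1 mm).
The shell at 14.1 mm lies outside the Gaussian surface, so λ_enc = λ₁ = -1.68×10^-6 C/m.
Since E is radial and uniform over the curved surface, Φ = E·2πrL = Q_enc/ε₀ = λ_enc L/ε₀.
E = |λ_enc|/(2πε₀r) = (1.68×10^-6)/(2π·8.85×10^-12·0.0101) = 2.99e6 N/C.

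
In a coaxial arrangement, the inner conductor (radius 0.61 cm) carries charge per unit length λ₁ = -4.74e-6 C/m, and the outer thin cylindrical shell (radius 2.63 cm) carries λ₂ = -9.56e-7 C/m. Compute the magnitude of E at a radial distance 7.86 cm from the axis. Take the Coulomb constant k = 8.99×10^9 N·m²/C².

Choose a coaxial cylinder of radius r = 7.86 cm (arbitrary length L) as the Gaussian surface (r > 2.63 cm, enclosing both).
λ_enc = λ₁ + λ₂ = (-4.74×10^-6) + (-9.56e-7) = -5.696×10^-6 C/m.
Gauss's law: E·2πrL = λ_enc L/ε₀.
E = 2k|λ_enc|/r = 2(8.99×10^9)(5.696×10^-6)/(0.0786) = 1.30×10^6 N/C.

E ≈ 1.30×10^6 N/C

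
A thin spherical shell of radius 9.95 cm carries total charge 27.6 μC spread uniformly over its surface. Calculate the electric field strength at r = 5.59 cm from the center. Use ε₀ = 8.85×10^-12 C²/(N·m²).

Take a concentric spherical Gaussian surface of radius r = 5.59 cm (inside the shell, r < 9.95 cm).
All the charge is outside the Gaussian surface: Q_enc = 0, hence E = 0 everywhere inside the shell.

|E| = 0 V/m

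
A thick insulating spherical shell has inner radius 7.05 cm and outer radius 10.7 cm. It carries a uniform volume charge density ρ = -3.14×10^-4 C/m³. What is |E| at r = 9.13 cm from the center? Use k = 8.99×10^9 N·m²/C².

Use a concentric Gaussian sphere at r = 9.13 cm (within the shell material, 7.05 cm < r < 10.7 cm).
Enclosed charge is the volume from a to r: Q_enc = (4π/3)ρ(r³ − a³) = -5.401×10^-7 C.
Since E is radial and uniform over the Gaussian sphere, Φ = E·4πr² = Q_enc/ε₀.
E = k|Q_enc|/r² = (8.99×10^9)(5.401×10^-7)/(0.0913)² = 5.83×10^5 N/C.

|E| = 5.83e5 N/C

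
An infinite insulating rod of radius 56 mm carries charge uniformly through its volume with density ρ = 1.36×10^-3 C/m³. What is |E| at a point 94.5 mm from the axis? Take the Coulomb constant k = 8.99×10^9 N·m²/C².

E ≈ 2.55×10^6 N/C

By cylindrical symmetry E is radial; use a coaxial Gaussian cylinder of radius 94.5 mm and length L (r > 56 mm, full cross-section enclosed).
λ_enc = ρ·πR² = (1.36×10^-3)π(0.056)² = 1.34×10^-5 C/m.
Gauss's law: E·2πrL = λ_enc L/ε₀.
E = 2k|λ_enc|/r = 2(8.99×10^9)(1.34×10^-5)/(0.0945) = 2.55×10^6 N/C.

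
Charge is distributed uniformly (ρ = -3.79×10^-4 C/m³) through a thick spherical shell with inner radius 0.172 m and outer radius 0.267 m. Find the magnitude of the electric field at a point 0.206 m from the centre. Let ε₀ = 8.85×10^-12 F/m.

Take a concentric spherical Gaussian surface of radius r = 0.206 m (within the shell material, 0.172 m < r < 0.267 m).
Enclosed charge is the volume from a to r: Q_enc = (4π/3)ρ(r³ − a³) = -5.80×10^-6 C.
Gauss's law: E·4πr² = Q_enc/ε₀.
E = |Q_enc|/(4πε₀r²) = (5.80×10^-6)/(4π·8.85×10^-12·(0.206)²) = 1.23×10^6 N/C.

|E| ≈ 1.23×10^6 V/m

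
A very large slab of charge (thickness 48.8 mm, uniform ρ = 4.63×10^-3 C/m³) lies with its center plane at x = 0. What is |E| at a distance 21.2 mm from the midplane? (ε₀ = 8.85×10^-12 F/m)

By symmetry E is perpendicular to the slab. A Gaussian pillbox from −21.2 mm to +21.2 mm (face area A) lies entirely within the slab.
Q_enc = ρ·(2x)·A and flux = 2EA, so 2EA = 2ρxA/ε₀ ⇒ E = |ρ|x/ε₀.
E = (4.63×10^-3)(0.0212)/(8.85×10^-12) = 1.11e7 N/C.

|E| = 1.11e7 N/C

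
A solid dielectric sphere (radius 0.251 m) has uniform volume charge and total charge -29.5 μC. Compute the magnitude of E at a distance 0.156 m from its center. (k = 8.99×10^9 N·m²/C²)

2.62×10^6 N/C

Take a concentric spherical Gaussian surface of radius r = 0.156 m (r < R).
Only the charge within r is enclosed: Q_enc = Q·(r/R)³ = (-29.5 μC)·(0.156 m/0.251 m)³ = -7.082e-6 C.
Applying ∮E·dA = Q_enc/ε₀ with Φ = E(4πr²):
E = k|Q_enc|/r² = (8.99×10^9)(7.082×10^-6)/(0.156)² = 2.62×10^6 N/C.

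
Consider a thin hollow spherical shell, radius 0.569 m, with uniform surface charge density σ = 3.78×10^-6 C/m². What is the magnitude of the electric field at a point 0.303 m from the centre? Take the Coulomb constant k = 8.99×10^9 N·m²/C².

E = 0 (no enclosed charge)

Use a concentric Gaussian sphere at r = 0.303 m (inside the shell, r < 0.569 m).
No charge lies within this surface, so Q_enc = 0 and Gauss's law gives E·4πr² = 0 ⇒ E = 0.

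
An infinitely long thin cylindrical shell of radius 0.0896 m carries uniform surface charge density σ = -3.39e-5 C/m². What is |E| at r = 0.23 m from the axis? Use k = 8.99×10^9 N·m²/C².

By cylindrical symmetry E is radial; use a coaxial Gaussian cylinder of radius 0.23 m and length L (r > 0.0896 m).
The whole shell is enclosed: λ_enc = σ·2πR = (-3.39×10^-5)·2π·(0.0896) = -1.908×10^-5 C/m.
Gauss's law: E·2πrL = λ_enc L/ε₀.
E = 2k|λ_enc|/r = 2(8.99×10^9)(1.908×10^-5)/(0.23) = 1.49×10^6 N/C.

E ≈ 1.49×10^6 N/C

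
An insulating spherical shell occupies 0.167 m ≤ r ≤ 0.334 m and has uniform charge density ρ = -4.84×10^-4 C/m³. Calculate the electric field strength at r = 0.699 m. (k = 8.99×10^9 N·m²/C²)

E = 1.22×10^6 V/m

Take a concentric spherical Gaussian surface of radius r = 0.699 m (r > 0.334 m, enclosing the whole shell).
Q_enc = ρ·(4π/3)(b³ − a³) = (-4.84×10^-4)·(4π/3)·((0.334)³ − (0.167)³) = -6.61×10^-5 C.
By Gauss's law, ∮E·dA = E·4πr² = Q_enc/ε₀.
E = k|Q_enc|/r² = (8.99×10^9)(6.61×10^-5)/(0.699)² = 1.22e6 N/C.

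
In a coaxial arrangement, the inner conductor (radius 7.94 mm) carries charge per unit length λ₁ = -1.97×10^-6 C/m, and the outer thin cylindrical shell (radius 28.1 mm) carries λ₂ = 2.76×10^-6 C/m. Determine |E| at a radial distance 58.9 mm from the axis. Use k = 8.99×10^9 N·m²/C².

Take a coaxial cylindrical Gaussian surface of radius r = 58.9 mm and length L (r > 28.1 mm, enclosing both).
λ_enc = λ₁ + λ₂ = (-1.97×10^-6) + (2.76×10^-6) = 7.90e-7 C/m.
Gauss's law: E·2πrL = λ_enc L/ε₀.
E = 2k|λ_enc|/r = 2(8.99×10^9)(7.90×10^-7)/(0.0589) = 2.41e5 N/C.

|E| = 2.41×10^5 N/C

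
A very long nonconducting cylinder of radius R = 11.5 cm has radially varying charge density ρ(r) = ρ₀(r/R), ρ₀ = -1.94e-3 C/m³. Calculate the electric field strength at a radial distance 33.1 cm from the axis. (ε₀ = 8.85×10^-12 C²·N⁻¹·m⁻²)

Take a coaxial cylindrical Gaussian surface of radius r = 33.1 cm and length L (r > R, full charge per length enclosed).
λ_enc = 2π ∫₀^R ρ₀(r'/R)^1 r' dr' = 2πρ₀R²/3 = -5.373×10^-5 C/m.
Applying ∮E·dA = Q_enc/ε₀ with the end caps contributing no flux:
E = |λ_enc|/(2πε₀r) = (5.373e-5)/(2π·8.85×10^-12·0.331) = 2.92e6 N/C.

E = 2.92×10^6 V/m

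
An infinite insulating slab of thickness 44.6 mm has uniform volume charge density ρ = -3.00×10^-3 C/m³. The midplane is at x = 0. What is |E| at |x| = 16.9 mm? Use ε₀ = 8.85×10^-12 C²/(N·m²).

By symmetry E is perpendicular to the slab. A Gaussian pillbox from −16.9 mm to +16.9 mm (face area A) lies entirely within the slab.
Q_enc = ρ·(2x)·A and flux = 2EA, so 2EA = 2ρxA/ε₀ ⇒ E = |ρ|x/ε₀.
E = (3.00×10^-3)(0.0169)/(8.85×10^-12) = 5.73×10^6 N/C.

E ≈ 5.73e6 V/m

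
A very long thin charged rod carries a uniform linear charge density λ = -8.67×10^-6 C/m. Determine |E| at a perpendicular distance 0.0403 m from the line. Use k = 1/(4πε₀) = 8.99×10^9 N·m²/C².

|E| ≈ 3.87e6 N/C

Choose a coaxial cylinder of radius r = 0.0403 m (arbitrary length L) as the Gaussian surface.
Q_enc = λL, so λ_enc = -8.67×10^-6 C/m.
Gauss's law: E·2πrL = λ_enc L/ε₀.
E = 2k|λ_enc|/r = 2(8.99×10^9)(8.67×10^-6)/(0.0403) = 3.87×10^6 N/C.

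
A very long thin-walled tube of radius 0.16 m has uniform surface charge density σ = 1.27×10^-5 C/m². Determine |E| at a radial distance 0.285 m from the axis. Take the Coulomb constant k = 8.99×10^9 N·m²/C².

Coaxial Gaussian cylinder, radius r = 0.285 m, length L (r > 0.16 m).
The whole shell is enclosed: λ_enc = σ·2πR = (1.27×10^-5)·2π·(0.16) = 1.277×10^-5 C/m.
Since E is radial and uniform over the curved surface, Φ = E·2πrL = Q_enc/ε₀ = λ_enc L/ε₀.
E = 2k|λ_enc|/r = 2(8.99×10^9)(1.277e-5)/(0.285) = 8.05×10^5 N/C.

8.05×10^5 N/C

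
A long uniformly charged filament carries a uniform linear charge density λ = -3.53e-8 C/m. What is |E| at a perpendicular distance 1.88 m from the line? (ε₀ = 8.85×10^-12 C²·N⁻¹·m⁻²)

E = 338 N/C

Take a coaxial cylindrical Gaussian surface of radius r = 1.88 m and length L.
Q_enc = λL, so λ_enc = -3.53×10^-8 C/m.
Gauss's law: E·2πrL = λ_enc L/ε₀.
E = |λ_enc|/(2πε₀r) = (3.53×10^-8)/(2π·8.85×10^-12·1.88) = 338 N/C.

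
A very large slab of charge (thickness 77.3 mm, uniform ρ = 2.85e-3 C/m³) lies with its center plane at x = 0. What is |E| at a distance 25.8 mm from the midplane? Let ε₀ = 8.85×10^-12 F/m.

By symmetry E is perpendicular to the slab. A Gaussian pillbox from −25.8 mm to +25.8 mm (face area A) lies entirely within the slab.
Q_enc = ρ·(2x)·A and flux = 2EA, so 2EA = 2ρxA/ε₀ ⇒ E = |ρ|x/ε₀.
E = (2.85×10^-3)(0.0258)/(8.85×10^-12) = 8.31e6 N/C.

E ≈ 8.31×10^6 N/C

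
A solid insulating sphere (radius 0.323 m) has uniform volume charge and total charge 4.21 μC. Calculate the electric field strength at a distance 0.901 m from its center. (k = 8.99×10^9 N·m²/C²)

|E| = 4.66×10^4 N/C

By spherical symmetry E is radial; choose a Gaussian sphere of radius r = 0.901 m (r > R, so the entire charge is enclosed).
Q_enc = 4.21 μC = 4.21×10^-6 C.
Gauss's law: E·4πr² = Q_enc/ε₀.
E = k|Q_enc|/r² = (8.99×10^9)(4.21×10^-6)/(0.901)² = 4.66×10^4 N/C.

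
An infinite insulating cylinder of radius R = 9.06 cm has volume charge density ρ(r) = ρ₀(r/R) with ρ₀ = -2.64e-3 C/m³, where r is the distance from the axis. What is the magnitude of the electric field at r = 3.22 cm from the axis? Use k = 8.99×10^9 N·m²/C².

Coaxial Gaussian cylinder, radius r = 3.22 cm, length L (r < R).
λ_enc = ∫₀^r ρ(r')·2πr' dr' = (2πρ₀/R)·r^3/3 = -2.038e-6 C/m.
Gauss's law: E·2πrL = λ_enc L/ε₀.
E = 2k|λ_enc|/r = 2(8.99×10^9)(2.038×10^-6)/(0.0322) = 1.14e6 N/C.

E ≈ 1.14×10^6 V/m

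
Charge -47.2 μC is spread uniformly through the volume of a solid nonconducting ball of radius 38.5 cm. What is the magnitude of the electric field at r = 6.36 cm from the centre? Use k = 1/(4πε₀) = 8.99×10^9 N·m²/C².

E = 4.73e5 V/m

Use a concentric Gaussian sphere at r = 6.36 cm (r < R).
Only the charge within r is enclosed: Q_enc = Q·(r/R)³ = (-47.2 μC)·(6.36 cm/38.5 cm)³ = -2.128e-7 C.
Gauss's law: E·4πr² = Q_enc/ε₀.
E = k|Q_enc|/r² = (8.99×10^9)(2.128×10^-7)/(0.0636)² = 4.73×10^5 N/C.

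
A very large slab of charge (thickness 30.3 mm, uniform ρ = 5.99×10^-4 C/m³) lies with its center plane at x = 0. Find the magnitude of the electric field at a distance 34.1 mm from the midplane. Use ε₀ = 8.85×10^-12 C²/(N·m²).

The point |x| = 34.1 mm lies outside the slab (half-thickness 0.01515 m). A symmetric pillbox spanning the full slab encloses Q_enc = ρ·d·A.
Flux = 2EA ⇒ E = |ρ|d/(2ε₀), independent of distance outside.
E = (5.99×10^-4)(0.0303)/(2·8.85×10^-12) = 1.03×10^6 N/C.

|E| = 1.03e6 N/C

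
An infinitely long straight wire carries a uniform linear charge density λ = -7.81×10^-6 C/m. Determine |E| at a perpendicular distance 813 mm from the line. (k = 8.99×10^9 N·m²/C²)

|E| = 1.73e5 N/C

Choose a coaxial cylinder of radius r = 813 mm (arbitrary length L) as the Gaussian surface.
Q_enc = λL, so λ_enc = -7.81×10^-6 C/m.
Since E is radial and uniform over the curved surface, Φ = E·2πrL = Q_enc/ε₀ = λ_enc L/ε₀.
E = 2k|λ_enc|/r = 2(8.99×10^9)(7.81×10^-6)/(0.813) = 1.73×10^5 N/C.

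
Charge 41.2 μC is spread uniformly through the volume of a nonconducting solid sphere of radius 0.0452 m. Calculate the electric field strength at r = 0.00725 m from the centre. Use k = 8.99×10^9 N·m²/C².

By spherical symmetry E is radial; choose a Gaussian sphere of radius r = 0.00725 m (r < R).
For a uniform sphere the enclosed fraction is (r/R)³, so Q_enc = (41.2 μC)(0.00725/0.0452)³ = 1.70×10^-7 C.
Applying ∮E·dA = Q_enc/ε₀ with Φ = E(4πr²):
E = k|Q_enc|/r² = (8.99×10^9)(1.70e-7)/(0.00725)² = 2.91e7 N/C.

2.91×10^7 N/C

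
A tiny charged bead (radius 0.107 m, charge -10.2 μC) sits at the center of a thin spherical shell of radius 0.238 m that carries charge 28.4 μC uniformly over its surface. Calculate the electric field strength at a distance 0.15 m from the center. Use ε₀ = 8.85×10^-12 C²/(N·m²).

|E| = 4.08×10^6 V/m

Use a concentric Gaussian sphere at r = 0.15 m (between the bodies, 0.107 m < r < 0.238 m).
Only the inner charge is enclosed; the outer shell contributes nothing inside itself. Q_enc = -10.2 μC = -1.02e-5 C.
Since E is radial and uniform over the Gaussian sphere, Φ = E·4πr² = Q_enc/ε₀.
E = |Q_enc|/(4πε₀r²) = (1.02e-5)/(4π·8.85×10^-12·(0.15)²) = 4.08e6 N/C.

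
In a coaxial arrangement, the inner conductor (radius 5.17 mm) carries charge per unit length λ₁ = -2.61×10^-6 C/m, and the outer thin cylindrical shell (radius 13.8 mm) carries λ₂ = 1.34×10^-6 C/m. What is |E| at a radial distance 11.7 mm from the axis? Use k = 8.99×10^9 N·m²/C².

Coaxial Gaussian cylinder, radius r = 11.7 mm, length L (between the conductors, 5.17 mm < r < 13.8 mm).
The shell at 13.8 mm lies outside the Gaussian surface, so λ_enc = λ₁ = -2.61×10^-6 C/m.
By Gauss's law (flux through the curved wall only), E·2πrL = λ_enc L/ε₀.
E = 2k|λ_enc|/r = 2(8.99×10^9)(2.61×10^-6)/(0.0117) = 4.01×10^6 N/C.

E ≈ 4.01×10^6 N/C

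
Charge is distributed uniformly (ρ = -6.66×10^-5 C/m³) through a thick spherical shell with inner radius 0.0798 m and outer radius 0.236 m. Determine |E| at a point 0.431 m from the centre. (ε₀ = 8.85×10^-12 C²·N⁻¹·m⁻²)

E ≈ 1.71×10^5 V/m

By spherical symmetry E is radial; choose a Gaussian sphere of radius r = 0.431 m (r > 0.236 m, enclosing the whole shell).
Q_enc = ρ·(4π/3)(b³ − a³) = (-6.66×10^-5)·(4π/3)·((0.236)³ − (0.0798)³) = -3.525×10^-6 C.
Gauss's law: E·4πr² = Q_enc/ε₀.
E = |Q_enc|/(4πε₀r²) = (3.525e-6)/(4π·8.85×10^-12·(0.431)²) = 1.71×10^5 N/C.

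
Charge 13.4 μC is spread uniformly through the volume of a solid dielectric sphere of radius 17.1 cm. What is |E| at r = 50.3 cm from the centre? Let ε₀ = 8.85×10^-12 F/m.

Take a concentric spherical Gaussian surface of radius r = 50.3 cm (r > R, so the entire charge is enclosed).
Q_enc = 13.4 μC = 1.34×10^-5 C.
Applying ∮E·dA = Q_enc/ε₀ with Φ = E(4πr²):
E = |Q_enc|/(4πε₀r²) = (1.34e-5)/(4π·8.85×10^-12·(0.503)²) = 4.76×10^5 N/C.

|E| = 4.76e5 N/C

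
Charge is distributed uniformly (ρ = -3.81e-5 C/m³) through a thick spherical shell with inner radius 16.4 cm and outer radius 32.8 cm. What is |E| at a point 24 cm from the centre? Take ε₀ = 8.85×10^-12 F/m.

2.35×10^5 V/m

Take a concentric spherical Gaussian surface of radius r = 24 cm (within the shell material, 16.4 cm < r < 32.8 cm).
Enclosed charge is the volume from a to r: Q_enc = (4π/3)ρ(r³ − a³) = -1.502×10^-6 C.
Gauss's law: E·4πr² = Q_enc/ε₀.
E = |Q_enc|/(4πε₀r²) = (1.502×10^-6)/(4π·8.85×10^-12·(0.24)²) = 2.35×10^5 N/C.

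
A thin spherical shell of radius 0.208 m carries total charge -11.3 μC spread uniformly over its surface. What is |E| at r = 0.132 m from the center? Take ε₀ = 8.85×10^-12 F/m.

Use a concentric Gaussian sphere at r = 0.132 m (inside the shell, r < 0.208 m).
All the charge is outside the Gaussian surface: Q_enc = 0, hence E = 0 everywhere inside the shell.

|E| = 0 V/m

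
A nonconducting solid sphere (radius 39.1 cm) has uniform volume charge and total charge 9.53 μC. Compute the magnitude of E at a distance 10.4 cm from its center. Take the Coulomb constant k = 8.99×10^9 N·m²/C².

Symmetry ⇒ E = E(r) r̂. Gaussian sphere of radius r = 10.4 cm (r < R).
For a uniform sphere the enclosed fraction is (r/R)³, so Q_enc = (9.53 μC)(0.104/0.391)³ = 1.793e-7 C.
Applying ∮E·dA = Q_enc/ε₀ with Φ = E(4πr²):
E = k|Q_enc|/r² = (8.99×10^9)(1.793×10^-7)/(0.104)² = 1.49e5 N/C.

E = 1.49×10^5 N/C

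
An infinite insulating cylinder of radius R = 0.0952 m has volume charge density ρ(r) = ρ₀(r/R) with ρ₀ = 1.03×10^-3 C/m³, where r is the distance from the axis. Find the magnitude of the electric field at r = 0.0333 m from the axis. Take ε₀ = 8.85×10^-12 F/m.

Choose a coaxial cylinder of radius r = 0.0333 m (arbitrary length L) as the Gaussian surface (r < R).
Integrating ρ over the cross-section to radius r: λ_enc = (2πρ₀/R) ∫₀^r r'^2 dr' = 2πρ₀ r^3/(3·R) = 8.367e-7 C/m.
By Gauss's law (flux through the curved wall only), E·2πrL = λ_enc L/ε₀.
E = |λ_enc|/(2πε₀r) = (8.367×10^-7)/(2π·8.85×10^-12·0.0333) = 4.52×10^5 N/C.

E = 4.52×10^5 V/m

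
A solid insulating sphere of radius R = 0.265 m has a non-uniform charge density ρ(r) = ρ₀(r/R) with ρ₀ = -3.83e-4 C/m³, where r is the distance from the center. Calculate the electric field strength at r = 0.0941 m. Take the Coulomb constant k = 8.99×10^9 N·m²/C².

E ≈ 3.61e5 N/C

Symmetry ⇒ E = E(r) r̂. Gaussian sphere of radius r = 0.0941 m (r < R).
Q_enc = ∫₀^r ρ(r')·4πr'² dr' = (4πρ₀/R) ∫₀^r r'^3 dr' = 4πρ₀ r^4/(4·R) = -3.56×10^-7 C.
Applying ∮E·dA = Q_enc/ε₀ with Φ = E(4πr²):
E = k|Q_enc|/r² = (8.99×10^9)(3.56×10^-7)/(0.0941)² = 3.61e5 N/C.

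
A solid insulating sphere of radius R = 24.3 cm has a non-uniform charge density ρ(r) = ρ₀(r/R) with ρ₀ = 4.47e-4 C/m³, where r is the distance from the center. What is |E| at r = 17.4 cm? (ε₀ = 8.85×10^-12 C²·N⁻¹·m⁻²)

Symmetry ⇒ E = E(r) r̂. Gaussian sphere of radius r = 17.4 cm (r < R).
Integrate the density: Q_enc = 4π ∫₀^r ρ₀(r'/R)^1 r'² dr' = 4πρ₀ r^4/(4·R) = 5.297×10^-6 C.
Applying ∮E·dA = Q_enc/ε₀ with Φ = E(4πr²):
E = |Q_enc|/(4πε₀r²) = (5.297e-6)/(4π·8.85×10^-12·(0.174)²) = 1.57×10^6 N/C.

E = 1.57×10^6 N/C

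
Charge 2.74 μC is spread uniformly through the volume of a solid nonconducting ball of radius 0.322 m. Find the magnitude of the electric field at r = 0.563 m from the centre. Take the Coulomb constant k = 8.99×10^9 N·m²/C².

7.77×10^4 V/m

Use a concentric Gaussian sphere at r = 0.563 m (r > R, so the entire charge is enclosed).
Q_enc = 2.74 μC = 2.74×10^-6 C.
By Gauss's law, ∮E·dA = E·4πr² = Q_enc/ε₀.
E = k|Q_enc|/r² = (8.99×10^9)(2.74×10^-6)/(0.563)² = 7.77×10^4 N/C.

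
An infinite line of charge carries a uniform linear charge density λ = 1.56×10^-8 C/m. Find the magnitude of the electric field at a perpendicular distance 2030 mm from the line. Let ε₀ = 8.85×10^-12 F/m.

138 V/m

Coaxial Gaussian cylinder, radius r = 2030 mm, length L.
Q_enc = λL, so λ_enc = 1.56e-8 C/m.
By Gauss's law (flux through the curved wall only), E·2πrL = λ_enc L/ε₀.
E = |λ_enc|/(2πε₀r) = (1.56×10^-8)/(2π·8.85×10^-12·2.03) = 138 N/C.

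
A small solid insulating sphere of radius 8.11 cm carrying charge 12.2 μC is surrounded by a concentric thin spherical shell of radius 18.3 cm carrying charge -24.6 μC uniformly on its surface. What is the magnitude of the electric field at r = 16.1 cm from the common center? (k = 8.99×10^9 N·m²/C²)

Use a concentric Gaussian sphere at r = 16.1 cm (between the bodies, 8.11 cm < r < 18.3 cm).
Only the inner charge is enclosed; the outer shell contributes nothing inside itself. Q_enc = 12.2 μC = 1.22e-5 C.
By Gauss's law, ∮E·dA = E·4πr² = Q_enc/ε₀.
E = k|Q_enc|/r² = (8.99×10^9)(1.22e-5)/(0.161)² = 4.23e6 N/C.

|E| = 4.23×10^6 V/m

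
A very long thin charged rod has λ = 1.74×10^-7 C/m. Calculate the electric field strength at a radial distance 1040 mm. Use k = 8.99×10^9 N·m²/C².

|E| = 3.01×10^3 N/C

Choose a coaxial cylinder of radius r = 1040 mm (arbitrary length L) as the Gaussian surface.
Q_enc = λL, so λ_enc = 1.74×10^-7 C/m.
By Gauss's law (flux through the curved wall only), E·2πrL = λ_enc L/ε₀.
E = 2k|λ_enc|/r = 2(8.99×10^9)(1.74×10^-7)/(1.04) = 3.01×10^3 N/C.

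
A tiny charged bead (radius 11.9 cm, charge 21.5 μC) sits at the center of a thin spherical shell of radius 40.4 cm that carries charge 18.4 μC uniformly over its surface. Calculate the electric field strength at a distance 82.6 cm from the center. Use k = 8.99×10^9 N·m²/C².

Use a concentric Gaussian sphere at r = 82.6 cm (r > 40.4 cm, enclosing both).
Q_enc = (21.5 μC) + (18.4 μC) = 3.99×10^-5 C.
Gauss's law: E·4πr² = Q_enc/ε₀.
E = k|Q_enc|/r² = (8.99×10^9)(3.99×10^-5)/(0.826)² = 5.26×10^5 N/C.

E ≈ 5.26e5 N/C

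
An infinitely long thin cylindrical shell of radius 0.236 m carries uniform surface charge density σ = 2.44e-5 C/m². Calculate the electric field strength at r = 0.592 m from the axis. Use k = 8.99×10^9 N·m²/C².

Coaxial Gaussian cylinder, radius r = 0.592 m, length L (r > 0.236 m).
The whole shell is enclosed: λ_enc = σ·2πR = (2.44e-5)·2π·(0.236) = 3.618×10^-5 C/m.
Applying ∮E·dA = Q_enc/ε₀ with the end caps contributing no flux:
E = 2k|λ_enc|/r = 2(8.99×10^9)(3.618×10^-5)/(0.592) = 1.10e6 N/C.

1.10×10^6 V/m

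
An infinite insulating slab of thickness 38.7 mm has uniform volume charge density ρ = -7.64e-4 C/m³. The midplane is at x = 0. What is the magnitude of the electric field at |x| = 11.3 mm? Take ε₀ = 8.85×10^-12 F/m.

By symmetry E is perpendicular to the slab. A Gaussian pillbox from −11.3 mm to +11.3 mm (face area A) lies entirely within the slab.
Q_enc = ρ·(2x)·A and flux = 2EA, so 2EA = 2ρxA/ε₀ ⇒ E = |ρ|x/ε₀.
E = (7.64e-4)(0.0113)/(8.85×10^-12) = 9.76e5 N/C.

E = 9.76e5 V/m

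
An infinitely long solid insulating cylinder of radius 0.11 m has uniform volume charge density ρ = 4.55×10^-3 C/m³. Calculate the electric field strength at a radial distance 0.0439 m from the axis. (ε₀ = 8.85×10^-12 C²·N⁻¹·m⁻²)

By cylindrical symmetry E is radial; use a coaxial Gaussian cylinder of radius 0.0439 m and length L (r < R).
Enclosed charge per unit length: λ_enc = ρ·πr² = (4.55×10^-3)π(0.0439)² = 2.755×10^-5 C/m.
Applying ∮E·dA = Q_enc/ε₀ with the end caps contributing no flux:
E = |λ_enc|/(2πε₀r) = (2.755×10^-5)/(2π·8.85×10^-12·0.0439) = 1.13×10^7 N/C.

E = 1.13×10^7 N/C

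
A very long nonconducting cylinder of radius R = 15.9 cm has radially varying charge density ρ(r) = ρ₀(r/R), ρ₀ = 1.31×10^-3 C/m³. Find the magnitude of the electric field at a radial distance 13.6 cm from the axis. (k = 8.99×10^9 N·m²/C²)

By cylindrical symmetry E is radial; use a coaxial Gaussian cylinder of radius 13.6 cm and length L (r < R).
λ_enc = ∫₀^r ρ(r')·2πr' dr' = (2πρ₀/R)·r^3/3 = 4.341×10^-5 C/m.
By Gauss's law (flux through the curved wall only), E·2πrL = λ_enc L/ε₀.
E = 2k|λ_enc|/r = 2(8.99×10^9)(4.341×10^-5)/(0.136) = 5.74×10^6 N/C.

|E| = 5.74e6 N/C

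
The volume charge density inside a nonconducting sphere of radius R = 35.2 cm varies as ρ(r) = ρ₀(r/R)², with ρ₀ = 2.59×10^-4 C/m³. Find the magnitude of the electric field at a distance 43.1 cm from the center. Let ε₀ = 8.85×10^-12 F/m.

Symmetry ⇒ E = E(r) r̂. Gaussian sphere of radius r = 43.1 cm (r > R, all charge enclosed).
Q_enc = 4π ∫₀^R ρ₀(r'/R)^2 r'² dr' = 4πρ₀R³/5 = 2.839×10^-5 C.
Since E is radial and uniform over the Gaussian sphere, Φ = E·4πr² = Q_enc/ε₀.
E = |Q_enc|/(4πε₀r²) = (2.839×10^-5)/(4π·8.85×10^-12·(0.431)²) = 1.37×10^6 N/C.

1.37e6 N/C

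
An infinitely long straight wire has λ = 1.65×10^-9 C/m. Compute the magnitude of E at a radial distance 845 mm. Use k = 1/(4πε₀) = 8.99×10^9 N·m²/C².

E = 35.1 V/m

Take a coaxial cylindrical Gaussian surface of radius r = 845 mm and length L.
Q_enc = λL, so λ_enc = 1.65×10^-9 C/m.
Gauss's law: E·2πrL = λ_enc L/ε₀.
E = 2k|λ_enc|/r = 2(8.99×10^9)(1.65×10^-9)/(0.845) = 35.1 N/C.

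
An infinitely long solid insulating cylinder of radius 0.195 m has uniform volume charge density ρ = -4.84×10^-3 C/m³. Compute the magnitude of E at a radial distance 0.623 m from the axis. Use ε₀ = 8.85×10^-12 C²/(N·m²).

|E| = 1.67×10^7 N/C

Choose a coaxial cylinder of radius r = 0.623 m (arbitrary length L) as the Gaussian surface (r > 0.195 m, full cross-section enclosed).
λ_enc = ρ·πR² = (-4.84×10^-3)π(0.195)² = -5.782e-4 C/m.
Applying ∮E·dA = Q_enc/ε₀ with the end caps contributing no flux:
E = |λ_enc|/(2πε₀r) = (5.782×10^-4)/(2π·8.85×10^-12·0.623) = 1.67×10^7 N/C.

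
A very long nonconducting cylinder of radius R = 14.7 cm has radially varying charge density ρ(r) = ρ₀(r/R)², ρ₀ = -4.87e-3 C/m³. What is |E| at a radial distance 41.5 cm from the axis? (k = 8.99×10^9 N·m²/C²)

|E| ≈ 7.16×10^6 N/C

Choose a coaxial cylinder of radius r = 41.5 cm (arbitrary length L) as the Gaussian surface (r > R, full charge per length enclosed).
λ_enc = 2π ∫₀^R ρ₀(r'/R)^2 r' dr' = 2πρ₀R²/4 = -1.653×10^-4 C/m.
By Gauss's law (flux through the curved wall only), E·2πrL = λ_enc L/ε₀.
E = 2k|λ_enc|/r = 2(8.99×10^9)(1.653e-4)/(0.415) = 7.16×10^6 N/C.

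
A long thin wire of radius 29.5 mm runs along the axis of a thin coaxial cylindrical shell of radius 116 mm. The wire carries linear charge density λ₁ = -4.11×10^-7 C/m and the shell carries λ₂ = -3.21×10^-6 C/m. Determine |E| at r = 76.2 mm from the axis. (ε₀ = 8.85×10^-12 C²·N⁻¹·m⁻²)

Take a coaxial cylindrical Gaussian surface of radius r = 76.2 mm and length L (between the conductors, 29.5 mm < r < 116 mm).
The shell at 116 mm lies outside the Gaussian surface, so λ_enc = λ₁ = -4.11×10^-7 C/m.
Gauss's law: E·2πrL = λ_enc L/ε₀.
E = |λ_enc|/(2πε₀r) = (4.11e-7)/(2π·8.85×10^-12·0.0762) = 9.70e4 N/C.

E ≈ 9.70×10^4 N/C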